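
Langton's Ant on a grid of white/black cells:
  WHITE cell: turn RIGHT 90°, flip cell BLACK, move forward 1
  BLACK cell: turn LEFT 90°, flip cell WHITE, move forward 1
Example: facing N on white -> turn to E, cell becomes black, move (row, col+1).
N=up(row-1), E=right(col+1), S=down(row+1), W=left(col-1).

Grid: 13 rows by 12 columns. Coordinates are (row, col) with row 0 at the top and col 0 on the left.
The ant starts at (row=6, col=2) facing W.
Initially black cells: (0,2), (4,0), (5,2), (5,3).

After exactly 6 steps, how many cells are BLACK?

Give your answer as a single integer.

Step 1: on WHITE (6,2): turn R to N, flip to black, move to (5,2). |black|=5
Step 2: on BLACK (5,2): turn L to W, flip to white, move to (5,1). |black|=4
Step 3: on WHITE (5,1): turn R to N, flip to black, move to (4,1). |black|=5
Step 4: on WHITE (4,1): turn R to E, flip to black, move to (4,2). |black|=6
Step 5: on WHITE (4,2): turn R to S, flip to black, move to (5,2). |black|=7
Step 6: on WHITE (5,2): turn R to W, flip to black, move to (5,1). |black|=8

Answer: 8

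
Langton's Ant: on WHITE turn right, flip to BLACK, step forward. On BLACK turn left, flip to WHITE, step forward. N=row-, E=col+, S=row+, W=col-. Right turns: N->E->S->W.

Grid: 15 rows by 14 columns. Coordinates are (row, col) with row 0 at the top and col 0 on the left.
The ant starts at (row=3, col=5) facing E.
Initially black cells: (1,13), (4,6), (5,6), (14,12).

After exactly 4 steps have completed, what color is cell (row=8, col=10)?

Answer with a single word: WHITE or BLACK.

Answer: WHITE

Derivation:
Step 1: on WHITE (3,5): turn R to S, flip to black, move to (4,5). |black|=5
Step 2: on WHITE (4,5): turn R to W, flip to black, move to (4,4). |black|=6
Step 3: on WHITE (4,4): turn R to N, flip to black, move to (3,4). |black|=7
Step 4: on WHITE (3,4): turn R to E, flip to black, move to (3,5). |black|=8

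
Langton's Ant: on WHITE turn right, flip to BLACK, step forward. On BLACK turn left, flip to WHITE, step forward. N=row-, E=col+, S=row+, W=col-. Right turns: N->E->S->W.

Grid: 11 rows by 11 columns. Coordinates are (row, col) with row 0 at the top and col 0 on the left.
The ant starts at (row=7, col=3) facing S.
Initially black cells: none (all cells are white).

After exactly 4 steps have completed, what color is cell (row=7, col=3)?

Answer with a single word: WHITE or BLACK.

Step 1: on WHITE (7,3): turn R to W, flip to black, move to (7,2). |black|=1
Step 2: on WHITE (7,2): turn R to N, flip to black, move to (6,2). |black|=2
Step 3: on WHITE (6,2): turn R to E, flip to black, move to (6,3). |black|=3
Step 4: on WHITE (6,3): turn R to S, flip to black, move to (7,3). |black|=4

Answer: BLACK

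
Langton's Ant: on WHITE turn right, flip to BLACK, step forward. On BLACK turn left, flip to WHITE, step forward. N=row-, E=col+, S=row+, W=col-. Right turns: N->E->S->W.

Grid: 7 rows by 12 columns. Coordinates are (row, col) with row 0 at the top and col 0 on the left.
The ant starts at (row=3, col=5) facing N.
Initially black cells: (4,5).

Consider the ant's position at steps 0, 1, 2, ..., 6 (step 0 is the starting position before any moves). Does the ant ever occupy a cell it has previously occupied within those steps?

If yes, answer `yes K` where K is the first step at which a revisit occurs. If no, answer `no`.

Answer: no

Derivation:
Step 1: on WHITE (3,5): turn R to E, flip to black, move to (3,6). |black|=2 — new cell
Step 2: on WHITE (3,6): turn R to S, flip to black, move to (4,6). |black|=3 — new cell
Step 3: on WHITE (4,6): turn R to W, flip to black, move to (4,5). |black|=4 — new cell
Step 4: on BLACK (4,5): turn L to S, flip to white, move to (5,5). |black|=3 — new cell
Step 5: on WHITE (5,5): turn R to W, flip to black, move to (5,4). |black|=4 — new cell
Step 6: on WHITE (5,4): turn R to N, flip to black, move to (4,4). |black|=5 — new cell
No revisit within 6 steps.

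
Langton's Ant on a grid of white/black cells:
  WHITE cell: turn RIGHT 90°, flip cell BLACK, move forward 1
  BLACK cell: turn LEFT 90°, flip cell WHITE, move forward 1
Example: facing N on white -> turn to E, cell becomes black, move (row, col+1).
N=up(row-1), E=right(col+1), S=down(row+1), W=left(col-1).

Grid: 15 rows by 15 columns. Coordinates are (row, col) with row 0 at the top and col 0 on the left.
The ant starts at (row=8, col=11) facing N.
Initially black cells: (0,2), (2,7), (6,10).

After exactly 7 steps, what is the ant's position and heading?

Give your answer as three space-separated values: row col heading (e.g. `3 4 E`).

Step 1: on WHITE (8,11): turn R to E, flip to black, move to (8,12). |black|=4
Step 2: on WHITE (8,12): turn R to S, flip to black, move to (9,12). |black|=5
Step 3: on WHITE (9,12): turn R to W, flip to black, move to (9,11). |black|=6
Step 4: on WHITE (9,11): turn R to N, flip to black, move to (8,11). |black|=7
Step 5: on BLACK (8,11): turn L to W, flip to white, move to (8,10). |black|=6
Step 6: on WHITE (8,10): turn R to N, flip to black, move to (7,10). |black|=7
Step 7: on WHITE (7,10): turn R to E, flip to black, move to (7,11). |black|=8

Answer: 7 11 E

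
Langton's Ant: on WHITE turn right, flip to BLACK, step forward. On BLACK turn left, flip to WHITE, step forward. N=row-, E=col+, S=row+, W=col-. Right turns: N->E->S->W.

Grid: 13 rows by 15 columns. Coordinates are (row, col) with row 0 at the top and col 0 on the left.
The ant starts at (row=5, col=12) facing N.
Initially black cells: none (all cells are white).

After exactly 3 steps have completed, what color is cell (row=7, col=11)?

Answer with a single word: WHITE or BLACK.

Answer: WHITE

Derivation:
Step 1: on WHITE (5,12): turn R to E, flip to black, move to (5,13). |black|=1
Step 2: on WHITE (5,13): turn R to S, flip to black, move to (6,13). |black|=2
Step 3: on WHITE (6,13): turn R to W, flip to black, move to (6,12). |black|=3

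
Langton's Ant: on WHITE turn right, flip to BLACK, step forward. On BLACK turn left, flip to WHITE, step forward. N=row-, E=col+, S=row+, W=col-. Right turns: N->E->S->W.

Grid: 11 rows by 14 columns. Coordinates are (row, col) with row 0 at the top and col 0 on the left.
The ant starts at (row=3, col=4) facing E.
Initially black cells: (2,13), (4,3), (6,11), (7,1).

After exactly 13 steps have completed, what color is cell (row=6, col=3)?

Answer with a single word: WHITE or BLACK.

Step 1: on WHITE (3,4): turn R to S, flip to black, move to (4,4). |black|=5
Step 2: on WHITE (4,4): turn R to W, flip to black, move to (4,3). |black|=6
Step 3: on BLACK (4,3): turn L to S, flip to white, move to (5,3). |black|=5
Step 4: on WHITE (5,3): turn R to W, flip to black, move to (5,2). |black|=6
Step 5: on WHITE (5,2): turn R to N, flip to black, move to (4,2). |black|=7
Step 6: on WHITE (4,2): turn R to E, flip to black, move to (4,3). |black|=8
Step 7: on WHITE (4,3): turn R to S, flip to black, move to (5,3). |black|=9
Step 8: on BLACK (5,3): turn L to E, flip to white, move to (5,4). |black|=8
Step 9: on WHITE (5,4): turn R to S, flip to black, move to (6,4). |black|=9
Step 10: on WHITE (6,4): turn R to W, flip to black, move to (6,3). |black|=10
Step 11: on WHITE (6,3): turn R to N, flip to black, move to (5,3). |black|=11
Step 12: on WHITE (5,3): turn R to E, flip to black, move to (5,4). |black|=12
Step 13: on BLACK (5,4): turn L to N, flip to white, move to (4,4). |black|=11

Answer: BLACK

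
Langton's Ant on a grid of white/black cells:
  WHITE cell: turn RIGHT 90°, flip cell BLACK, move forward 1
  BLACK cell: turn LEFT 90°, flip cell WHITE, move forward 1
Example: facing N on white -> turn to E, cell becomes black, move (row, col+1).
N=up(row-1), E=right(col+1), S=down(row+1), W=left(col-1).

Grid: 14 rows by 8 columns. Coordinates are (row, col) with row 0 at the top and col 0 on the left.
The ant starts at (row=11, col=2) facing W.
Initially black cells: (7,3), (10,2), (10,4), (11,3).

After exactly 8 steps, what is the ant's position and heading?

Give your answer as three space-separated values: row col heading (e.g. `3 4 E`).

Answer: 11 0 W

Derivation:
Step 1: on WHITE (11,2): turn R to N, flip to black, move to (10,2). |black|=5
Step 2: on BLACK (10,2): turn L to W, flip to white, move to (10,1). |black|=4
Step 3: on WHITE (10,1): turn R to N, flip to black, move to (9,1). |black|=5
Step 4: on WHITE (9,1): turn R to E, flip to black, move to (9,2). |black|=6
Step 5: on WHITE (9,2): turn R to S, flip to black, move to (10,2). |black|=7
Step 6: on WHITE (10,2): turn R to W, flip to black, move to (10,1). |black|=8
Step 7: on BLACK (10,1): turn L to S, flip to white, move to (11,1). |black|=7
Step 8: on WHITE (11,1): turn R to W, flip to black, move to (11,0). |black|=8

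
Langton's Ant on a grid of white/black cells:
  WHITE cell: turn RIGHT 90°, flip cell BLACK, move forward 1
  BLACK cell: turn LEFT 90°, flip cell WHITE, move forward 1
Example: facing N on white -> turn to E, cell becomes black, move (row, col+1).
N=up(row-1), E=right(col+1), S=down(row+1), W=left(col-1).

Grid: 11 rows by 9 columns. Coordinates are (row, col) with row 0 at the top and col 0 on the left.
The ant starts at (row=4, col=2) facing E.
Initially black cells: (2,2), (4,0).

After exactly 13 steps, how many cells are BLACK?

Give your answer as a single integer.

Answer: 9

Derivation:
Step 1: on WHITE (4,2): turn R to S, flip to black, move to (5,2). |black|=3
Step 2: on WHITE (5,2): turn R to W, flip to black, move to (5,1). |black|=4
Step 3: on WHITE (5,1): turn R to N, flip to black, move to (4,1). |black|=5
Step 4: on WHITE (4,1): turn R to E, flip to black, move to (4,2). |black|=6
Step 5: on BLACK (4,2): turn L to N, flip to white, move to (3,2). |black|=5
Step 6: on WHITE (3,2): turn R to E, flip to black, move to (3,3). |black|=6
Step 7: on WHITE (3,3): turn R to S, flip to black, move to (4,3). |black|=7
Step 8: on WHITE (4,3): turn R to W, flip to black, move to (4,2). |black|=8
Step 9: on WHITE (4,2): turn R to N, flip to black, move to (3,2). |black|=9
Step 10: on BLACK (3,2): turn L to W, flip to white, move to (3,1). |black|=8
Step 11: on WHITE (3,1): turn R to N, flip to black, move to (2,1). |black|=9
Step 12: on WHITE (2,1): turn R to E, flip to black, move to (2,2). |black|=10
Step 13: on BLACK (2,2): turn L to N, flip to white, move to (1,2). |black|=9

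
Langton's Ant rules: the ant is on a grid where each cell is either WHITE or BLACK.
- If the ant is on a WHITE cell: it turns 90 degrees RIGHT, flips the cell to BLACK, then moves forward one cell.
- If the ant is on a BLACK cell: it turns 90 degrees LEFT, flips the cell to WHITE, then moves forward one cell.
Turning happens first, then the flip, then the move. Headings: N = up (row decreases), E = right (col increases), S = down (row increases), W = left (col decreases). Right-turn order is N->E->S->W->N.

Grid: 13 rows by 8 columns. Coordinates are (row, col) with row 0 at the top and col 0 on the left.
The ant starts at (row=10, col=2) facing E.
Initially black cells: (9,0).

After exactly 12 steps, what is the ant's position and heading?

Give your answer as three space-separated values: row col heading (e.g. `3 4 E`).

Answer: 8 2 E

Derivation:
Step 1: on WHITE (10,2): turn R to S, flip to black, move to (11,2). |black|=2
Step 2: on WHITE (11,2): turn R to W, flip to black, move to (11,1). |black|=3
Step 3: on WHITE (11,1): turn R to N, flip to black, move to (10,1). |black|=4
Step 4: on WHITE (10,1): turn R to E, flip to black, move to (10,2). |black|=5
Step 5: on BLACK (10,2): turn L to N, flip to white, move to (9,2). |black|=4
Step 6: on WHITE (9,2): turn R to E, flip to black, move to (9,3). |black|=5
Step 7: on WHITE (9,3): turn R to S, flip to black, move to (10,3). |black|=6
Step 8: on WHITE (10,3): turn R to W, flip to black, move to (10,2). |black|=7
Step 9: on WHITE (10,2): turn R to N, flip to black, move to (9,2). |black|=8
Step 10: on BLACK (9,2): turn L to W, flip to white, move to (9,1). |black|=7
Step 11: on WHITE (9,1): turn R to N, flip to black, move to (8,1). |black|=8
Step 12: on WHITE (8,1): turn R to E, flip to black, move to (8,2). |black|=9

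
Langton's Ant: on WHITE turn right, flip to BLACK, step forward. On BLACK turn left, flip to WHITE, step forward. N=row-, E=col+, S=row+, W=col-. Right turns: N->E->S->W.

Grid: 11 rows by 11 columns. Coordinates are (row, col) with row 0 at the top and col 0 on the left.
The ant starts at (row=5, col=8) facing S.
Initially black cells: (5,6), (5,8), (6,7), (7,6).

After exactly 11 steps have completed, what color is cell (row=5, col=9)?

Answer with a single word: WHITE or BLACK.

Step 1: on BLACK (5,8): turn L to E, flip to white, move to (5,9). |black|=3
Step 2: on WHITE (5,9): turn R to S, flip to black, move to (6,9). |black|=4
Step 3: on WHITE (6,9): turn R to W, flip to black, move to (6,8). |black|=5
Step 4: on WHITE (6,8): turn R to N, flip to black, move to (5,8). |black|=6
Step 5: on WHITE (5,8): turn R to E, flip to black, move to (5,9). |black|=7
Step 6: on BLACK (5,9): turn L to N, flip to white, move to (4,9). |black|=6
Step 7: on WHITE (4,9): turn R to E, flip to black, move to (4,10). |black|=7
Step 8: on WHITE (4,10): turn R to S, flip to black, move to (5,10). |black|=8
Step 9: on WHITE (5,10): turn R to W, flip to black, move to (5,9). |black|=9
Step 10: on WHITE (5,9): turn R to N, flip to black, move to (4,9). |black|=10
Step 11: on BLACK (4,9): turn L to W, flip to white, move to (4,8). |black|=9

Answer: BLACK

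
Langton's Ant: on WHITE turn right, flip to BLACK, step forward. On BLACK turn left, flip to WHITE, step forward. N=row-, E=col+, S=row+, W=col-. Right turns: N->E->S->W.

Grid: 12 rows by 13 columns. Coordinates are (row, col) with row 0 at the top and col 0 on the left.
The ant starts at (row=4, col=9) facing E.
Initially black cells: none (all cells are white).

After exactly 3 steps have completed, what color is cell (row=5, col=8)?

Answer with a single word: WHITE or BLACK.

Step 1: on WHITE (4,9): turn R to S, flip to black, move to (5,9). |black|=1
Step 2: on WHITE (5,9): turn R to W, flip to black, move to (5,8). |black|=2
Step 3: on WHITE (5,8): turn R to N, flip to black, move to (4,8). |black|=3

Answer: BLACK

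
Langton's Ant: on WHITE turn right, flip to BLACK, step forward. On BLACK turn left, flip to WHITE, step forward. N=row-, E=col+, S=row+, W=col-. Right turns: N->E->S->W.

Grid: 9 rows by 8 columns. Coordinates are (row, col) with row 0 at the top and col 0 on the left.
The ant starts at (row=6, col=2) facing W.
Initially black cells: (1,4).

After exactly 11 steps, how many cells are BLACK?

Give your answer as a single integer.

Answer: 8

Derivation:
Step 1: on WHITE (6,2): turn R to N, flip to black, move to (5,2). |black|=2
Step 2: on WHITE (5,2): turn R to E, flip to black, move to (5,3). |black|=3
Step 3: on WHITE (5,3): turn R to S, flip to black, move to (6,3). |black|=4
Step 4: on WHITE (6,3): turn R to W, flip to black, move to (6,2). |black|=5
Step 5: on BLACK (6,2): turn L to S, flip to white, move to (7,2). |black|=4
Step 6: on WHITE (7,2): turn R to W, flip to black, move to (7,1). |black|=5
Step 7: on WHITE (7,1): turn R to N, flip to black, move to (6,1). |black|=6
Step 8: on WHITE (6,1): turn R to E, flip to black, move to (6,2). |black|=7
Step 9: on WHITE (6,2): turn R to S, flip to black, move to (7,2). |black|=8
Step 10: on BLACK (7,2): turn L to E, flip to white, move to (7,3). |black|=7
Step 11: on WHITE (7,3): turn R to S, flip to black, move to (8,3). |black|=8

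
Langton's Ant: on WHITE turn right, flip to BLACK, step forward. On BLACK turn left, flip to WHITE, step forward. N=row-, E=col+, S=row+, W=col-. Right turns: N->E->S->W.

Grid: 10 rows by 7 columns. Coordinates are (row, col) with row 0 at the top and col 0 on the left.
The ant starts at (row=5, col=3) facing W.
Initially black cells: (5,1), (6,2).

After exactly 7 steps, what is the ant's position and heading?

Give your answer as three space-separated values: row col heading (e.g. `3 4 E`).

Answer: 7 2 S

Derivation:
Step 1: on WHITE (5,3): turn R to N, flip to black, move to (4,3). |black|=3
Step 2: on WHITE (4,3): turn R to E, flip to black, move to (4,4). |black|=4
Step 3: on WHITE (4,4): turn R to S, flip to black, move to (5,4). |black|=5
Step 4: on WHITE (5,4): turn R to W, flip to black, move to (5,3). |black|=6
Step 5: on BLACK (5,3): turn L to S, flip to white, move to (6,3). |black|=5
Step 6: on WHITE (6,3): turn R to W, flip to black, move to (6,2). |black|=6
Step 7: on BLACK (6,2): turn L to S, flip to white, move to (7,2). |black|=5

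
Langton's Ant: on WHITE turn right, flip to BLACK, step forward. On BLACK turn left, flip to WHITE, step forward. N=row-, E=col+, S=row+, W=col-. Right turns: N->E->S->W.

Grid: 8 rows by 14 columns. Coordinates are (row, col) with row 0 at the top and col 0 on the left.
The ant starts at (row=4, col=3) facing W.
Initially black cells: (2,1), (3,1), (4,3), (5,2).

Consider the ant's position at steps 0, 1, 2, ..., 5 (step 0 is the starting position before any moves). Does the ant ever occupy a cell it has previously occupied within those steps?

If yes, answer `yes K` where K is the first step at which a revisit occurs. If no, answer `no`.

Answer: no

Derivation:
Step 1: on BLACK (4,3): turn L to S, flip to white, move to (5,3). |black|=3 — new cell
Step 2: on WHITE (5,3): turn R to W, flip to black, move to (5,2). |black|=4 — new cell
Step 3: on BLACK (5,2): turn L to S, flip to white, move to (6,2). |black|=3 — new cell
Step 4: on WHITE (6,2): turn R to W, flip to black, move to (6,1). |black|=4 — new cell
Step 5: on WHITE (6,1): turn R to N, flip to black, move to (5,1). |black|=5 — new cell
No revisit within 5 steps.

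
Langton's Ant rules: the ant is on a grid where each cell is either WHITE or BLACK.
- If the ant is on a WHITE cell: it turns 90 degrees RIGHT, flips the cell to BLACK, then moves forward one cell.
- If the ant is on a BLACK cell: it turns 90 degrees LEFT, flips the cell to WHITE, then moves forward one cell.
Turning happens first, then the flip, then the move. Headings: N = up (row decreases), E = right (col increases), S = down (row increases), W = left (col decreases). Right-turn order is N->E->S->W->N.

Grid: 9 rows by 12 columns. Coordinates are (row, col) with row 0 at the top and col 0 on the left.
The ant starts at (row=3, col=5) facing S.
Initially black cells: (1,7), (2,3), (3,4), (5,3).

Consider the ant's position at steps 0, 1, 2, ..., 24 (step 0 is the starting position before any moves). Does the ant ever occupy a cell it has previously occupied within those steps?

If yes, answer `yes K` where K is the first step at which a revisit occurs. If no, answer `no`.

Step 1: on WHITE (3,5): turn R to W, flip to black, move to (3,4). |black|=5 — new cell
Step 2: on BLACK (3,4): turn L to S, flip to white, move to (4,4). |black|=4 — new cell
Step 3: on WHITE (4,4): turn R to W, flip to black, move to (4,3). |black|=5 — new cell
Step 4: on WHITE (4,3): turn R to N, flip to black, move to (3,3). |black|=6 — new cell
Step 5: on WHITE (3,3): turn R to E, flip to black, move to (3,4). |black|=7 — REVISIT

Answer: yes 5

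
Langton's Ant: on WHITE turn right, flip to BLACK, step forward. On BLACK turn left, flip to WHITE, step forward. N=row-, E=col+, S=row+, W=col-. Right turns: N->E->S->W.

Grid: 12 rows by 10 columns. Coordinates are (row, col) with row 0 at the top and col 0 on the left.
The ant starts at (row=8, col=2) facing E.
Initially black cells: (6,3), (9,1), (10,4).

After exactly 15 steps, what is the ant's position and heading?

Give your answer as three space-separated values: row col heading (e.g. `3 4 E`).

Answer: 10 1 S

Derivation:
Step 1: on WHITE (8,2): turn R to S, flip to black, move to (9,2). |black|=4
Step 2: on WHITE (9,2): turn R to W, flip to black, move to (9,1). |black|=5
Step 3: on BLACK (9,1): turn L to S, flip to white, move to (10,1). |black|=4
Step 4: on WHITE (10,1): turn R to W, flip to black, move to (10,0). |black|=5
Step 5: on WHITE (10,0): turn R to N, flip to black, move to (9,0). |black|=6
Step 6: on WHITE (9,0): turn R to E, flip to black, move to (9,1). |black|=7
Step 7: on WHITE (9,1): turn R to S, flip to black, move to (10,1). |black|=8
Step 8: on BLACK (10,1): turn L to E, flip to white, move to (10,2). |black|=7
Step 9: on WHITE (10,2): turn R to S, flip to black, move to (11,2). |black|=8
Step 10: on WHITE (11,2): turn R to W, flip to black, move to (11,1). |black|=9
Step 11: on WHITE (11,1): turn R to N, flip to black, move to (10,1). |black|=10
Step 12: on WHITE (10,1): turn R to E, flip to black, move to (10,2). |black|=11
Step 13: on BLACK (10,2): turn L to N, flip to white, move to (9,2). |black|=10
Step 14: on BLACK (9,2): turn L to W, flip to white, move to (9,1). |black|=9
Step 15: on BLACK (9,1): turn L to S, flip to white, move to (10,1). |black|=8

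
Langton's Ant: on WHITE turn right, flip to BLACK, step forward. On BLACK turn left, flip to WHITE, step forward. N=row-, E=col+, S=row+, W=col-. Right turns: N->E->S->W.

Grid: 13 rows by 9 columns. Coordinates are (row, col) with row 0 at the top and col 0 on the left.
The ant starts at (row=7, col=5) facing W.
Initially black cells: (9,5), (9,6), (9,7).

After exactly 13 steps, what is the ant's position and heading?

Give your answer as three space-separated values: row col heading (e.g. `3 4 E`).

Step 1: on WHITE (7,5): turn R to N, flip to black, move to (6,5). |black|=4
Step 2: on WHITE (6,5): turn R to E, flip to black, move to (6,6). |black|=5
Step 3: on WHITE (6,6): turn R to S, flip to black, move to (7,6). |black|=6
Step 4: on WHITE (7,6): turn R to W, flip to black, move to (7,5). |black|=7
Step 5: on BLACK (7,5): turn L to S, flip to white, move to (8,5). |black|=6
Step 6: on WHITE (8,5): turn R to W, flip to black, move to (8,4). |black|=7
Step 7: on WHITE (8,4): turn R to N, flip to black, move to (7,4). |black|=8
Step 8: on WHITE (7,4): turn R to E, flip to black, move to (7,5). |black|=9
Step 9: on WHITE (7,5): turn R to S, flip to black, move to (8,5). |black|=10
Step 10: on BLACK (8,5): turn L to E, flip to white, move to (8,6). |black|=9
Step 11: on WHITE (8,6): turn R to S, flip to black, move to (9,6). |black|=10
Step 12: on BLACK (9,6): turn L to E, flip to white, move to (9,7). |black|=9
Step 13: on BLACK (9,7): turn L to N, flip to white, move to (8,7). |black|=8

Answer: 8 7 N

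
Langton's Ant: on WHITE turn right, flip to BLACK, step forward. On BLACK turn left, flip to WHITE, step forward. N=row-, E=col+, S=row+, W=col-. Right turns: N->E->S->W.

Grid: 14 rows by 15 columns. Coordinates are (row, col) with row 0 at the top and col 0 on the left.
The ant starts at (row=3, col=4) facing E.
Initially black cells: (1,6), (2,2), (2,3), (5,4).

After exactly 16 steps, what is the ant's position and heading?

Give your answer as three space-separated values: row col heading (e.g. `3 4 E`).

Answer: 1 6 E

Derivation:
Step 1: on WHITE (3,4): turn R to S, flip to black, move to (4,4). |black|=5
Step 2: on WHITE (4,4): turn R to W, flip to black, move to (4,3). |black|=6
Step 3: on WHITE (4,3): turn R to N, flip to black, move to (3,3). |black|=7
Step 4: on WHITE (3,3): turn R to E, flip to black, move to (3,4). |black|=8
Step 5: on BLACK (3,4): turn L to N, flip to white, move to (2,4). |black|=7
Step 6: on WHITE (2,4): turn R to E, flip to black, move to (2,5). |black|=8
Step 7: on WHITE (2,5): turn R to S, flip to black, move to (3,5). |black|=9
Step 8: on WHITE (3,5): turn R to W, flip to black, move to (3,4). |black|=10
Step 9: on WHITE (3,4): turn R to N, flip to black, move to (2,4). |black|=11
Step 10: on BLACK (2,4): turn L to W, flip to white, move to (2,3). |black|=10
Step 11: on BLACK (2,3): turn L to S, flip to white, move to (3,3). |black|=9
Step 12: on BLACK (3,3): turn L to E, flip to white, move to (3,4). |black|=8
Step 13: on BLACK (3,4): turn L to N, flip to white, move to (2,4). |black|=7
Step 14: on WHITE (2,4): turn R to E, flip to black, move to (2,5). |black|=8
Step 15: on BLACK (2,5): turn L to N, flip to white, move to (1,5). |black|=7
Step 16: on WHITE (1,5): turn R to E, flip to black, move to (1,6). |black|=8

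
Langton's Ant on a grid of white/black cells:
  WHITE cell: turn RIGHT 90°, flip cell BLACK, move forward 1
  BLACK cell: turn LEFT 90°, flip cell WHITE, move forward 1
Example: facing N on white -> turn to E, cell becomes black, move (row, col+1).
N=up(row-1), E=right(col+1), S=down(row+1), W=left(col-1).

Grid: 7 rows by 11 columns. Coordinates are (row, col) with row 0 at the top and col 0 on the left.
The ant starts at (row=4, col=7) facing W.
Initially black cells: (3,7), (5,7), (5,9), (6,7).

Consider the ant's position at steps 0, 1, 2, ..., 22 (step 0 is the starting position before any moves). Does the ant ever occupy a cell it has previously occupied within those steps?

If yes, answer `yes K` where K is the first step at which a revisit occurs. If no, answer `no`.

Answer: yes 5

Derivation:
Step 1: on WHITE (4,7): turn R to N, flip to black, move to (3,7). |black|=5 — new cell
Step 2: on BLACK (3,7): turn L to W, flip to white, move to (3,6). |black|=4 — new cell
Step 3: on WHITE (3,6): turn R to N, flip to black, move to (2,6). |black|=5 — new cell
Step 4: on WHITE (2,6): turn R to E, flip to black, move to (2,7). |black|=6 — new cell
Step 5: on WHITE (2,7): turn R to S, flip to black, move to (3,7). |black|=7 — REVISIT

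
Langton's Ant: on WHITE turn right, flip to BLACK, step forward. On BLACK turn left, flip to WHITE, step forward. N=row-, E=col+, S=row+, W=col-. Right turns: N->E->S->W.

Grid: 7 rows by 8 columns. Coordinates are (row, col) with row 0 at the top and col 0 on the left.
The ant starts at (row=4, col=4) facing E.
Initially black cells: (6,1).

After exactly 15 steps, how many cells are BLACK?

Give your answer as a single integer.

Step 1: on WHITE (4,4): turn R to S, flip to black, move to (5,4). |black|=2
Step 2: on WHITE (5,4): turn R to W, flip to black, move to (5,3). |black|=3
Step 3: on WHITE (5,3): turn R to N, flip to black, move to (4,3). |black|=4
Step 4: on WHITE (4,3): turn R to E, flip to black, move to (4,4). |black|=5
Step 5: on BLACK (4,4): turn L to N, flip to white, move to (3,4). |black|=4
Step 6: on WHITE (3,4): turn R to E, flip to black, move to (3,5). |black|=5
Step 7: on WHITE (3,5): turn R to S, flip to black, move to (4,5). |black|=6
Step 8: on WHITE (4,5): turn R to W, flip to black, move to (4,4). |black|=7
Step 9: on WHITE (4,4): turn R to N, flip to black, move to (3,4). |black|=8
Step 10: on BLACK (3,4): turn L to W, flip to white, move to (3,3). |black|=7
Step 11: on WHITE (3,3): turn R to N, flip to black, move to (2,3). |black|=8
Step 12: on WHITE (2,3): turn R to E, flip to black, move to (2,4). |black|=9
Step 13: on WHITE (2,4): turn R to S, flip to black, move to (3,4). |black|=10
Step 14: on WHITE (3,4): turn R to W, flip to black, move to (3,3). |black|=11
Step 15: on BLACK (3,3): turn L to S, flip to white, move to (4,3). |black|=10

Answer: 10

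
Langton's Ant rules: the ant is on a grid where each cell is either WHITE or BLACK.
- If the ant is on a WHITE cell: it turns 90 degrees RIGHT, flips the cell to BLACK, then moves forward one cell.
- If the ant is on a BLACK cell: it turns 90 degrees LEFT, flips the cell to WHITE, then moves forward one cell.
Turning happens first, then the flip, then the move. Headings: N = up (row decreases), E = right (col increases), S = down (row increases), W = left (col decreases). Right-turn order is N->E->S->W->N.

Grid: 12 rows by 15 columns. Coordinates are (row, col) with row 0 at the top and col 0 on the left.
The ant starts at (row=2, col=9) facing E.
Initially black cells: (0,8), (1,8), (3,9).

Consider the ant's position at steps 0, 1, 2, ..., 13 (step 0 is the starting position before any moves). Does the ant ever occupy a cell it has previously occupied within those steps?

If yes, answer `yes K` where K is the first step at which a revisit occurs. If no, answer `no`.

Answer: yes 5

Derivation:
Step 1: on WHITE (2,9): turn R to S, flip to black, move to (3,9). |black|=4 — new cell
Step 2: on BLACK (3,9): turn L to E, flip to white, move to (3,10). |black|=3 — new cell
Step 3: on WHITE (3,10): turn R to S, flip to black, move to (4,10). |black|=4 — new cell
Step 4: on WHITE (4,10): turn R to W, flip to black, move to (4,9). |black|=5 — new cell
Step 5: on WHITE (4,9): turn R to N, flip to black, move to (3,9). |black|=6 — REVISIT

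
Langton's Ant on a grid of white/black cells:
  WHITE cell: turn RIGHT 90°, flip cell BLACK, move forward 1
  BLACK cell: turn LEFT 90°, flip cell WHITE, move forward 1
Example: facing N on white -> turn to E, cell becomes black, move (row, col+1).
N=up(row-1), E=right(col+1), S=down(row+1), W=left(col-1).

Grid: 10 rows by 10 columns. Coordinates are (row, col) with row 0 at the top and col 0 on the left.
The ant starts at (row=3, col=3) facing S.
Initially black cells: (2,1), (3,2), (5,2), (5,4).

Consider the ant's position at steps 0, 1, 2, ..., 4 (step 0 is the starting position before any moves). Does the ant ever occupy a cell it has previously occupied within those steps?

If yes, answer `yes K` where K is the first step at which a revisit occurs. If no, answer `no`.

Answer: no

Derivation:
Step 1: on WHITE (3,3): turn R to W, flip to black, move to (3,2). |black|=5 — new cell
Step 2: on BLACK (3,2): turn L to S, flip to white, move to (4,2). |black|=4 — new cell
Step 3: on WHITE (4,2): turn R to W, flip to black, move to (4,1). |black|=5 — new cell
Step 4: on WHITE (4,1): turn R to N, flip to black, move to (3,1). |black|=6 — new cell
No revisit within 4 steps.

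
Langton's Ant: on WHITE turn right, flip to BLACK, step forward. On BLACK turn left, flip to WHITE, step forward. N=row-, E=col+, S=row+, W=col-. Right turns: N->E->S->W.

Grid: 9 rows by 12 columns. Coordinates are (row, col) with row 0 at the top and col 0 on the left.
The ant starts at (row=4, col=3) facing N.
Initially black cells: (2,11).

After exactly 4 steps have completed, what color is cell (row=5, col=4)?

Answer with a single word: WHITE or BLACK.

Answer: BLACK

Derivation:
Step 1: on WHITE (4,3): turn R to E, flip to black, move to (4,4). |black|=2
Step 2: on WHITE (4,4): turn R to S, flip to black, move to (5,4). |black|=3
Step 3: on WHITE (5,4): turn R to W, flip to black, move to (5,3). |black|=4
Step 4: on WHITE (5,3): turn R to N, flip to black, move to (4,3). |black|=5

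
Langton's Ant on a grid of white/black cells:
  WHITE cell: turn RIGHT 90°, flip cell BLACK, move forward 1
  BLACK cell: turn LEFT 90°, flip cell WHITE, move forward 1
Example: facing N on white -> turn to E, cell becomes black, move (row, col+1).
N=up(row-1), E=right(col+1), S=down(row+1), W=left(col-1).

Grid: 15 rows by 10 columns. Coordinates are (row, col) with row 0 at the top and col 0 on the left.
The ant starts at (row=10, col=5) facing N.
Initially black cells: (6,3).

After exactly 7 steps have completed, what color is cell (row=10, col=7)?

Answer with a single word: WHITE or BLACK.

Step 1: on WHITE (10,5): turn R to E, flip to black, move to (10,6). |black|=2
Step 2: on WHITE (10,6): turn R to S, flip to black, move to (11,6). |black|=3
Step 3: on WHITE (11,6): turn R to W, flip to black, move to (11,5). |black|=4
Step 4: on WHITE (11,5): turn R to N, flip to black, move to (10,5). |black|=5
Step 5: on BLACK (10,5): turn L to W, flip to white, move to (10,4). |black|=4
Step 6: on WHITE (10,4): turn R to N, flip to black, move to (9,4). |black|=5
Step 7: on WHITE (9,4): turn R to E, flip to black, move to (9,5). |black|=6

Answer: WHITE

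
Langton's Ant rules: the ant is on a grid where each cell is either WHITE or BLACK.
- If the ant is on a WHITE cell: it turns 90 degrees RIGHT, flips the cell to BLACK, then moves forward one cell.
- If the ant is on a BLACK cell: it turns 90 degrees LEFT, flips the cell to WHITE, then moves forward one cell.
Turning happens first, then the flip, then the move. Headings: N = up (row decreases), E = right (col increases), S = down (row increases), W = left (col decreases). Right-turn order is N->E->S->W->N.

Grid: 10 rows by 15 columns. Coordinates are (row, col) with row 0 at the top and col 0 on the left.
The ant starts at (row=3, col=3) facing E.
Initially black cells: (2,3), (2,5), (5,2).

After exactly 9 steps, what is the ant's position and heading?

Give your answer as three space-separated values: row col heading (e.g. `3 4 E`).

Answer: 2 3 S

Derivation:
Step 1: on WHITE (3,3): turn R to S, flip to black, move to (4,3). |black|=4
Step 2: on WHITE (4,3): turn R to W, flip to black, move to (4,2). |black|=5
Step 3: on WHITE (4,2): turn R to N, flip to black, move to (3,2). |black|=6
Step 4: on WHITE (3,2): turn R to E, flip to black, move to (3,3). |black|=7
Step 5: on BLACK (3,3): turn L to N, flip to white, move to (2,3). |black|=6
Step 6: on BLACK (2,3): turn L to W, flip to white, move to (2,2). |black|=5
Step 7: on WHITE (2,2): turn R to N, flip to black, move to (1,2). |black|=6
Step 8: on WHITE (1,2): turn R to E, flip to black, move to (1,3). |black|=7
Step 9: on WHITE (1,3): turn R to S, flip to black, move to (2,3). |black|=8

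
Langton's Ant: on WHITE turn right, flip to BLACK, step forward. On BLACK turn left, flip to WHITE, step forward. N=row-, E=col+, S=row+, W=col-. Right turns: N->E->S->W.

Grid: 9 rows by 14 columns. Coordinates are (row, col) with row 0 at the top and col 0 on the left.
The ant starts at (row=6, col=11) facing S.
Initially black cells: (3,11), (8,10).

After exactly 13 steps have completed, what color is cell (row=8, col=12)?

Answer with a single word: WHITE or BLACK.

Answer: WHITE

Derivation:
Step 1: on WHITE (6,11): turn R to W, flip to black, move to (6,10). |black|=3
Step 2: on WHITE (6,10): turn R to N, flip to black, move to (5,10). |black|=4
Step 3: on WHITE (5,10): turn R to E, flip to black, move to (5,11). |black|=5
Step 4: on WHITE (5,11): turn R to S, flip to black, move to (6,11). |black|=6
Step 5: on BLACK (6,11): turn L to E, flip to white, move to (6,12). |black|=5
Step 6: on WHITE (6,12): turn R to S, flip to black, move to (7,12). |black|=6
Step 7: on WHITE (7,12): turn R to W, flip to black, move to (7,11). |black|=7
Step 8: on WHITE (7,11): turn R to N, flip to black, move to (6,11). |black|=8
Step 9: on WHITE (6,11): turn R to E, flip to black, move to (6,12). |black|=9
Step 10: on BLACK (6,12): turn L to N, flip to white, move to (5,12). |black|=8
Step 11: on WHITE (5,12): turn R to E, flip to black, move to (5,13). |black|=9
Step 12: on WHITE (5,13): turn R to S, flip to black, move to (6,13). |black|=10
Step 13: on WHITE (6,13): turn R to W, flip to black, move to (6,12). |black|=11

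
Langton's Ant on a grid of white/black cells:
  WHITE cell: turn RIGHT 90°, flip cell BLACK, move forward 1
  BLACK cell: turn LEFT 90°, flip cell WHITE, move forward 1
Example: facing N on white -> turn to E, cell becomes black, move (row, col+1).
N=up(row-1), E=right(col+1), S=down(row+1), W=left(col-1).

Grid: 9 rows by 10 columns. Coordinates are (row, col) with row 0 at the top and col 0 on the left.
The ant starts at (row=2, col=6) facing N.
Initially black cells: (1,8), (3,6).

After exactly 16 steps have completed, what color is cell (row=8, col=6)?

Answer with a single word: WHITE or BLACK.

Step 1: on WHITE (2,6): turn R to E, flip to black, move to (2,7). |black|=3
Step 2: on WHITE (2,7): turn R to S, flip to black, move to (3,7). |black|=4
Step 3: on WHITE (3,7): turn R to W, flip to black, move to (3,6). |black|=5
Step 4: on BLACK (3,6): turn L to S, flip to white, move to (4,6). |black|=4
Step 5: on WHITE (4,6): turn R to W, flip to black, move to (4,5). |black|=5
Step 6: on WHITE (4,5): turn R to N, flip to black, move to (3,5). |black|=6
Step 7: on WHITE (3,5): turn R to E, flip to black, move to (3,6). |black|=7
Step 8: on WHITE (3,6): turn R to S, flip to black, move to (4,6). |black|=8
Step 9: on BLACK (4,6): turn L to E, flip to white, move to (4,7). |black|=7
Step 10: on WHITE (4,7): turn R to S, flip to black, move to (5,7). |black|=8
Step 11: on WHITE (5,7): turn R to W, flip to black, move to (5,6). |black|=9
Step 12: on WHITE (5,6): turn R to N, flip to black, move to (4,6). |black|=10
Step 13: on WHITE (4,6): turn R to E, flip to black, move to (4,7). |black|=11
Step 14: on BLACK (4,7): turn L to N, flip to white, move to (3,7). |black|=10
Step 15: on BLACK (3,7): turn L to W, flip to white, move to (3,6). |black|=9
Step 16: on BLACK (3,6): turn L to S, flip to white, move to (4,6). |black|=8

Answer: WHITE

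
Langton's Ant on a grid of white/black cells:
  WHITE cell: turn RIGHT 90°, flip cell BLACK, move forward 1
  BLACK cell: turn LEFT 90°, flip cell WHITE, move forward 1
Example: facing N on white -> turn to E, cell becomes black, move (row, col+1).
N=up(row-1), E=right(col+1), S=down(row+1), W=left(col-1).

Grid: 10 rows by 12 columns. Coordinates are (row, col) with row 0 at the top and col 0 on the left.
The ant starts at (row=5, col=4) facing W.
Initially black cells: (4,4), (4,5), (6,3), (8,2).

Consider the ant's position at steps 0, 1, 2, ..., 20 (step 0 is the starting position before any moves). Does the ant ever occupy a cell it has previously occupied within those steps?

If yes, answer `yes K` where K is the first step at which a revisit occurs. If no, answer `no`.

Answer: yes 5

Derivation:
Step 1: on WHITE (5,4): turn R to N, flip to black, move to (4,4). |black|=5 — new cell
Step 2: on BLACK (4,4): turn L to W, flip to white, move to (4,3). |black|=4 — new cell
Step 3: on WHITE (4,3): turn R to N, flip to black, move to (3,3). |black|=5 — new cell
Step 4: on WHITE (3,3): turn R to E, flip to black, move to (3,4). |black|=6 — new cell
Step 5: on WHITE (3,4): turn R to S, flip to black, move to (4,4). |black|=7 — REVISIT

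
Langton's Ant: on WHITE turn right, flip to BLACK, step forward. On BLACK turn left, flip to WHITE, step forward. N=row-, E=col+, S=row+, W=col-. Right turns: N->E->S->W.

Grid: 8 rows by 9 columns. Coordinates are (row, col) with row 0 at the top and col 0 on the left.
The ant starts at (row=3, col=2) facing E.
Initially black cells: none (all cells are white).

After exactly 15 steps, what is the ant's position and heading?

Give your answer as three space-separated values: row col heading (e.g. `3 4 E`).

Answer: 3 1 S

Derivation:
Step 1: on WHITE (3,2): turn R to S, flip to black, move to (4,2). |black|=1
Step 2: on WHITE (4,2): turn R to W, flip to black, move to (4,1). |black|=2
Step 3: on WHITE (4,1): turn R to N, flip to black, move to (3,1). |black|=3
Step 4: on WHITE (3,1): turn R to E, flip to black, move to (3,2). |black|=4
Step 5: on BLACK (3,2): turn L to N, flip to white, move to (2,2). |black|=3
Step 6: on WHITE (2,2): turn R to E, flip to black, move to (2,3). |black|=4
Step 7: on WHITE (2,3): turn R to S, flip to black, move to (3,3). |black|=5
Step 8: on WHITE (3,3): turn R to W, flip to black, move to (3,2). |black|=6
Step 9: on WHITE (3,2): turn R to N, flip to black, move to (2,2). |black|=7
Step 10: on BLACK (2,2): turn L to W, flip to white, move to (2,1). |black|=6
Step 11: on WHITE (2,1): turn R to N, flip to black, move to (1,1). |black|=7
Step 12: on WHITE (1,1): turn R to E, flip to black, move to (1,2). |black|=8
Step 13: on WHITE (1,2): turn R to S, flip to black, move to (2,2). |black|=9
Step 14: on WHITE (2,2): turn R to W, flip to black, move to (2,1). |black|=10
Step 15: on BLACK (2,1): turn L to S, flip to white, move to (3,1). |black|=9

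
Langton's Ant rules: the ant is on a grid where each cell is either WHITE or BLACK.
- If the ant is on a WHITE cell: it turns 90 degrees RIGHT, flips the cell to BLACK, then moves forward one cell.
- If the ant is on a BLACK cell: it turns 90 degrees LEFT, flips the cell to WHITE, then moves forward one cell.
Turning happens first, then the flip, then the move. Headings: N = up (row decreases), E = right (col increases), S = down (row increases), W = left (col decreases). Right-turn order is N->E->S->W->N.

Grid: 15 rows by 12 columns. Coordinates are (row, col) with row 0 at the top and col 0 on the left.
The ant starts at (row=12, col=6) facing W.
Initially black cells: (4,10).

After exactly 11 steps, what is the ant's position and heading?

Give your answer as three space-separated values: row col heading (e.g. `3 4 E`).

Answer: 14 7 S

Derivation:
Step 1: on WHITE (12,6): turn R to N, flip to black, move to (11,6). |black|=2
Step 2: on WHITE (11,6): turn R to E, flip to black, move to (11,7). |black|=3
Step 3: on WHITE (11,7): turn R to S, flip to black, move to (12,7). |black|=4
Step 4: on WHITE (12,7): turn R to W, flip to black, move to (12,6). |black|=5
Step 5: on BLACK (12,6): turn L to S, flip to white, move to (13,6). |black|=4
Step 6: on WHITE (13,6): turn R to W, flip to black, move to (13,5). |black|=5
Step 7: on WHITE (13,5): turn R to N, flip to black, move to (12,5). |black|=6
Step 8: on WHITE (12,5): turn R to E, flip to black, move to (12,6). |black|=7
Step 9: on WHITE (12,6): turn R to S, flip to black, move to (13,6). |black|=8
Step 10: on BLACK (13,6): turn L to E, flip to white, move to (13,7). |black|=7
Step 11: on WHITE (13,7): turn R to S, flip to black, move to (14,7). |black|=8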